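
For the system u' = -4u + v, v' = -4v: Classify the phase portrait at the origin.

stable improper node

A = [[-4,1],[0,-4]]; det(A-λI) = λ^2 + 8λ + 16.
repeated λ = -4 with a single eigenvector.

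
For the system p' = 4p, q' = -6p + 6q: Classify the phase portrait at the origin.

unstable node

A = [[4,0],[-6,6]]; det(A-λI) = λ^2 - 10λ + 24.
λ = 4, 6: both positive.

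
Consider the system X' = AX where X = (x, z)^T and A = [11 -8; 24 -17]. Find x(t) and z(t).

x(t) = 2K_1e^(-t) + K_2e^(-5t), z(t) = 3K_1e^(-t) + 2K_2e^(-5t)

Coefficient matrix A = [[11, -8], [24, -17]].
Characteristic polynomial det(A - λI) = λ^2 + 6λ + 5 = 0.
Eigenvalues λ = -1, -5.
For λ=-1: (A-λI) row 1 is [12, -8], so an eigenvector is (2, 3).
For λ=-5: (A-λI) row 1 is [16, -8], so an eigenvector is (1, 2).
General solution: K_1e^(-t)(2,3) + K_2e^(-5t)(1,2).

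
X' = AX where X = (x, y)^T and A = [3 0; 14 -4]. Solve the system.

x(t) = c_1e^(3t), y(t) = 2c_1e^(3t) + c_2e^(-4t)

Coefficient matrix A = [[3, 0], [14, -4]].
Characteristic polynomial det(A - λI) = λ^2 + λ - 12 = 0.
Eigenvalues λ = 3, -4.
For λ=3: (A-λI) row 2 is [14, -7], so an eigenvector is (1, 2).
For λ=-4: (A-λI) row 1 is [7, 0], so an eigenvector is (0, 1).
General solution: c_1e^(3t)(1,2) + c_2e^(-4t)(0,1).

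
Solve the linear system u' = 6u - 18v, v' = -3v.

u(t) = C_1e^(6t) - 2C_2e^(-3t), v(t) = -C_2e^(-3t)

Coefficient matrix A = [[6, -18], [0, -3]].
Characteristic polynomial det(A - λI) = λ^2 - 3λ - 18 = 0.
Eigenvalues λ = 6, -3.
For λ=6: (A-λI) row 1 is [0, -18], so an eigenvector is (1, 0).
For λ=-3: (A-λI) row 1 is [9, -18], so an eigenvector is (-2, -1).
General solution: C_1e^(6t)(1,0) + C_2e^(-3t)(-2,-1).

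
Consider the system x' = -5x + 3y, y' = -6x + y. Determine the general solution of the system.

x(t) = c_1e^(-2t)cos(3t) + c_2e^(-2t)sin(3t), y(t) = -c_1e^(-2t)sin(3t) + c_1e^(-2t)cos(3t) + c_2e^(-2t)sin(3t) + c_2e^(-2t)cos(3t)

Coefficient matrix A = [[-5, 3], [-6, 1]].
Characteristic polynomial det(A - λI) = λ^2 + 4λ + 13 = 0.
Eigenvalues λ = -2 ± 3i (complex conjugate pair).
For λ=-2+3i: an eigenvector is (1,1) - i(0,-1) = (1, 1 + i).
A real fundamental pair from Re and Im of e^((-2+3i)t)v: X_1 = e^(-2t)(cos(3t)·(1,1) + sin(3t)·(0,-1)), X_2 = e^(-2t)(sin(3t)·(1,1) - cos(3t)·(0,-1)).
General solution: c_1X_1 + c_2X_2.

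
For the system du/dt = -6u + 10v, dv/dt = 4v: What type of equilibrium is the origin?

A = [[-6,10],[0,4]]; det(A-λI) = λ^2 + 2λ - 24.
λ = -6, 4: opposite signs.

saddle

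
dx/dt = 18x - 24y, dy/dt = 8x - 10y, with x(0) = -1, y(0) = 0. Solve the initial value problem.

x(t) = -4e^(6t) + 3e^(2t), y(t) = -2e^(6t) + 2e^(2t)

Coefficient matrix A = [[18, -24], [8, -10]].
Characteristic polynomial det(A - λI) = λ^2 - 8λ + 12 = 0.
Eigenvalues λ = 2, 6.
For λ=2: (A-λI) row 1 is [16, -24], so an eigenvector is (3, 2).
For λ=6: (A-λI) row 1 is [12, -24], so an eigenvector is (-2, -1).
General solution: K_1e^(2t)(3,2) + K_2e^(6t)(-2,-1).
Applying x(0)=-1, y(0)=0 gives K_1=1, K_2=2.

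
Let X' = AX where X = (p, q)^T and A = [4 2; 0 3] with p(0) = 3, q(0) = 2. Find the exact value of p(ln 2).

A = [[4,2],[0,3]]; eigenvalues λ = 3, 4.
Eigenvectors: (2,-1) for λ=3, (1,0) for λ=4.
From the initial condition, c_1 = -2, c_2 = 7.
p(ln 2) = (-2)(2^3)(2) + (7)(2^4)(1) = 80.

80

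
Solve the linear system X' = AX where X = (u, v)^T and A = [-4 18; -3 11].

Coefficient matrix A = [[-4, 18], [-3, 11]].
Characteristic polynomial det(A - λI) = λ^2 - 7λ + 10 = 0.
Eigenvalues λ = 2, 5.
For λ=2: (A-λI) row 1 is [-6, 18], so an eigenvector is (3, 1).
For λ=5: (A-λI) row 1 is [-9, 18], so an eigenvector is (-2, -1).
General solution: C_1e^(2t)(3,1) + C_2e^(5t)(-2,-1).

u(t) = 3C_1e^(2t) - 2C_2e^(5t), v(t) = C_1e^(2t) - C_2e^(5t)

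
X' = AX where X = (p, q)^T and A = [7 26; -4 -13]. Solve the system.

p(t) = 2K_1e^(-3t)sin(2t) + 3K_1e^(-3t)cos(2t) + 3K_2e^(-3t)sin(2t) - 2K_2e^(-3t)cos(2t), q(t) = -K_1e^(-3t)sin(2t) - K_1e^(-3t)cos(2t) - K_2e^(-3t)sin(2t) + K_2e^(-3t)cos(2t)

Coefficient matrix A = [[7, 26], [-4, -13]].
Characteristic polynomial det(A - λI) = λ^2 + 6λ + 13 = 0.
Eigenvalues λ = -3 ± 2i (complex conjugate pair).
For λ=-3+2i: an eigenvector is (3,-1) - i(2,-1) = (3 - 2i, -1 + i).
A real fundamental pair from Re and Im of e^((-3+2i)t)v: X_1 = e^(-3t)(cos(2t)·(3,-1) + sin(2t)·(2,-1)), X_2 = e^(-3t)(sin(2t)·(3,-1) - cos(2t)·(2,-1)).
General solution: K_1X_1 + K_2X_2.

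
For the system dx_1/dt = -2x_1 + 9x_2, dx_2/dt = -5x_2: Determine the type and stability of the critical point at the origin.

A = [[-2,9],[0,-5]]; det(A-λI) = λ^2 + 7λ + 10.
λ = -5, -2: both negative.

stable node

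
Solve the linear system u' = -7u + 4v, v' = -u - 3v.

Coefficient matrix A = [[-7, 4], [-1, -3]].
Characteristic polynomial det(A - λI) = λ^2 + 10λ + 25 = 0.
Single eigenvalue λ = -5 with algebraic multiplicity 2.
Eigenvector v = (2,1); generalized eigenvector w with (A-λI)w=v is (1,1).
General solution: e^(-5t)[c_1·v + c_2·(t·v + w)].

u(t) = 2c_1e^(-5t) + 2c_2te^(-5t) + c_2e^(-5t), v(t) = c_1e^(-5t) + c_2te^(-5t) + c_2e^(-5t)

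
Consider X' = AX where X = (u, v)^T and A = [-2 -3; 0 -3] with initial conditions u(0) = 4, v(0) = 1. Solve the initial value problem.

Coefficient matrix A = [[-2, -3], [0, -3]].
Characteristic polynomial det(A - λI) = λ^2 + 5λ + 6 = 0.
Eigenvalues λ = -2, -3.
For λ=-2: (A-λI) row 1 is [0, -3], so an eigenvector is (1, 0).
For λ=-3: (A-λI) row 1 is [1, -3], so an eigenvector is (-3, -1).
General solution: C_1e^(-2t)(1,0) + C_2e^(-3t)(-3,-1).
Applying u(0)=4, v(0)=1 gives C_1=1, C_2=-1.

u(t) = e^(-2t) + 3e^(-3t), v(t) = e^(-3t)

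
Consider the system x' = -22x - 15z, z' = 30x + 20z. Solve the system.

x(t) = C_1e^(-t)sin(3t) + 2C_1e^(-t)cos(3t) + 2C_2e^(-t)sin(3t) - C_2e^(-t)cos(3t), z(t) = -C_1e^(-t)sin(3t) - 3C_1e^(-t)cos(3t) - 3C_2e^(-t)sin(3t) + C_2e^(-t)cos(3t)

Coefficient matrix A = [[-22, -15], [30, 20]].
Characteristic polynomial det(A - λI) = λ^2 + 2λ + 10 = 0.
Eigenvalues λ = -1 ± 3i (complex conjugate pair).
For λ=-1+3i: an eigenvector is (2,-3) - i(1,-1) = (2 - i, -3 + i).
A real fundamental pair from Re and Im of e^((-1+3i)t)v: X_1 = e^(-t)(cos(3t)·(2,-3) + sin(3t)·(1,-1)), X_2 = e^(-t)(sin(3t)·(2,-3) - cos(3t)·(1,-1)).
General solution: C_1X_1 + C_2X_2.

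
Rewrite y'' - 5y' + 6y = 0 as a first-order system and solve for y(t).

Let x_1 = y, x_2 = y'. Then x_1' = x_2 and x_2' = -6x_1 + 5x_2.
A = [[0,1],[-6,5]]; det(A-λI) = λ^2 - 5λ + 6.
Eigenvalues λ = 2, 3 with eigenvectors (1,2), (1,3).

y(t) = C_1e^(2t) + C_2e^(3t)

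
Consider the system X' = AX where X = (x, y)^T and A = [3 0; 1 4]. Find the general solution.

x(t) = -K_1e^(3t), y(t) = K_1e^(3t) + K_2e^(4t)

Coefficient matrix A = [[3, 0], [1, 4]].
Characteristic polynomial det(A - λI) = λ^2 - 7λ + 12 = 0.
Eigenvalues λ = 3, 4.
For λ=3: (A-λI) row 2 is [1, 1], so an eigenvector is (-1, 1).
For λ=4: (A-λI) row 1 is [-1, 0], so an eigenvector is (0, 1).
General solution: K_1e^(3t)(-1,1) + K_2e^(4t)(0,1).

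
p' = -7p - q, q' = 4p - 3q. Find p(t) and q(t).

p(t) = c_1e^(-5t) + c_2te^(-5t) + c_2e^(-5t), q(t) = -2c_1e^(-5t) - 2c_2te^(-5t) - 3c_2e^(-5t)

Coefficient matrix A = [[-7, -1], [4, -3]].
Characteristic polynomial det(A - λI) = λ^2 + 10λ + 25 = 0.
Single eigenvalue λ = -5 with algebraic multiplicity 2.
Eigenvector v = (1,-2); generalized eigenvector w with (A-λI)w=v is (1,-3).
General solution: e^(-5t)[c_1·v + c_2·(t·v + w)].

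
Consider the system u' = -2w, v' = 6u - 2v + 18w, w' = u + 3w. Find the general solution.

u(t) = -c_1e^(2t) - 2c_3e^(t), v(t) = 3c_1e^(2t) + c_2e^(-2t) + 2c_3e^(t), w(t) = c_1e^(2t) + c_3e^(t)

Coefficient matrix A = [[0, 0, -2], [6, -2, 18], [1, 0, 3]].
det(A - λI) = 0 gives eigenvalues λ = 2, -2, 1.
For λ=2: eigenvector (-1,3,1).
For λ=-2: eigenvector (0,1,0).
For λ=1: eigenvector (-2,2,1).
General solution: c_1e^(2t)(-1,3,1) + c_2e^(-2t)(0,1,0) + c_3e^(t)(-2,2,1).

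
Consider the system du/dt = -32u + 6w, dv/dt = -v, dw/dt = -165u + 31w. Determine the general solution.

Coefficient matrix A = [[-32, 0, 6], [0, -1, 0], [-165, 0, 31]].
det(A - λI) = 0 gives eigenvalues λ = -1, -2, 1.
For λ=-1: eigenvector (0,1,0).
For λ=-2: eigenvector (1,0,5).
For λ=1: eigenvector (2,0,11).
General solution: C_1e^(-t)(0,1,0) + C_2e^(-2t)(1,0,5) + C_3e^(t)(2,0,11).

u(t) = C_2e^(-2t) + 2C_3e^(t), v(t) = C_1e^(-t), w(t) = 5C_2e^(-2t) + 11C_3e^(t)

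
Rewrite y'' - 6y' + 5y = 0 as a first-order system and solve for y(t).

y(t) = C_1e^(5t) + C_2e^(t)

Let x_1 = y, x_2 = y'. Then x_1' = x_2 and x_2' = -5x_1 + 6x_2.
A = [[0,1],[-5,6]]; det(A-λI) = λ^2 - 6λ + 5.
Eigenvalues λ = 5, 1 with eigenvectors (1,5), (1,1).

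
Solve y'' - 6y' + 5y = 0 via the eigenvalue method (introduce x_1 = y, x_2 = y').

y(t) = c_1e^(t) + c_2e^(5t)

Let x_1 = y, x_2 = y'. Then x_1' = x_2 and x_2' = -5x_1 + 6x_2.
A = [[0,1],[-5,6]]; det(A-λI) = λ^2 - 6λ + 5.
Eigenvalues λ = 1, 5 with eigenvectors (1,1), (1,5).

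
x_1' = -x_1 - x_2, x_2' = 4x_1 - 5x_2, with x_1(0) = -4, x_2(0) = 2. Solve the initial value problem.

Coefficient matrix A = [[-1, -1], [4, -5]].
Characteristic polynomial det(A - λI) = λ^2 + 6λ + 9 = 0.
Single eigenvalue λ = -3 with algebraic multiplicity 2.
Eigenvector v = (1,2); generalized eigenvector w with (A-λI)w=v is (0,-1).
General solution: e^(-3t)[K_1·v + K_2·(t·v + w)].
Applying x_1(0)=-4, x_2(0)=2 gives K_1=-4, K_2=-10.

x_1(t) = -10te^(-3t) - 4e^(-3t), x_2(t) = -20te^(-3t) + 2e^(-3t)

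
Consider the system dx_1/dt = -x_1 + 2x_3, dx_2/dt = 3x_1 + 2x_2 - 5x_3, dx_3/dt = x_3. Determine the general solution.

x_1(t) = c_1e^(-t) + c_3e^(t), x_2(t) = -c_1e^(-t) + c_2e^(2t) + 2c_3e^(t), x_3(t) = c_3e^(t)

Coefficient matrix A = [[-1, 0, 2], [3, 2, -5], [0, 0, 1]].
det(A - λI) = 0 gives eigenvalues λ = -1, 2, 1.
For λ=-1: eigenvector (1,-1,0).
For λ=2: eigenvector (0,1,0).
For λ=1: eigenvector (1,2,1).
General solution: c_1e^(-t)(1,-1,0) + c_2e^(2t)(0,1,0) + c_3e^(t)(1,2,1).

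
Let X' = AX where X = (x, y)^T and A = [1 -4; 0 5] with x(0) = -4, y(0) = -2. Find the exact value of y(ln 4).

A = [[1,-4],[0,5]]; eigenvalues λ = 5, 1.
Eigenvectors: (-1,1) for λ=5, (1,0) for λ=1.
From the initial condition, c_1 = -2, c_2 = -6.
y(ln 4) = (-2)(4^5)(1) + (-6)(4^1)(0) = -2048.

-2048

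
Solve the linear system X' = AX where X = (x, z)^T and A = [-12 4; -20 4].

Coefficient matrix A = [[-12, 4], [-20, 4]].
Characteristic polynomial det(A - λI) = λ^2 + 8λ + 32 = 0.
Eigenvalues λ = -4 ± 4i (complex conjugate pair).
For λ=-4+4i: an eigenvector is (0,-1) - i(-1,-2) = (0 + i, -1 + 2i).
A real fundamental pair from Re and Im of e^((-4+4i)t)v: X_1 = e^(-4t)(cos(4t)·(0,-1) + sin(4t)·(-1,-2)), X_2 = e^(-4t)(sin(4t)·(0,-1) - cos(4t)·(-1,-2)).
General solution: C_1X_1 + C_2X_2.

x(t) = -C_1e^(-4t)sin(4t) + C_2e^(-4t)cos(4t), z(t) = -2C_1e^(-4t)sin(4t) - C_1e^(-4t)cos(4t) - C_2e^(-4t)sin(4t) + 2C_2e^(-4t)cos(4t)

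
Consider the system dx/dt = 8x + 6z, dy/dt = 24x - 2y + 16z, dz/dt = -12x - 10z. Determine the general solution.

Coefficient matrix A = [[8, 0, 6], [24, -2, 16], [-12, 0, -10]].
det(A - λI) = 0 gives eigenvalues λ = 2, -2, -4.
For λ=2: eigenvector (1,2,-1).
For λ=-2: eigenvector (0,1,0).
For λ=-4: eigenvector (-1,-4,2).
General solution: c_1e^(2t)(1,2,-1) + c_2e^(-2t)(0,1,0) + c_3e^(-4t)(-1,-4,2).

x(t) = c_1e^(2t) - c_3e^(-4t), y(t) = 2c_1e^(2t) + c_2e^(-2t) - 4c_3e^(-4t), z(t) = -c_1e^(2t) + 2c_3e^(-4t)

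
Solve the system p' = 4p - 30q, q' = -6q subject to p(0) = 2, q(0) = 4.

p(t) = -10e^(4t) + 12e^(-6t), q(t) = 4e^(-6t)

Coefficient matrix A = [[4, -30], [0, -6]].
Characteristic polynomial det(A - λI) = λ^2 + 2λ - 24 = 0.
Eigenvalues λ = -6, 4.
For λ=-6: (A-λI) row 1 is [10, -30], so an eigenvector is (-3, -1).
For λ=4: (A-λI) row 1 is [0, -30], so an eigenvector is (1, 0).
General solution: C_1e^(-6t)(-3,-1) + C_2e^(4t)(1,0).
Applying p(0)=2, q(0)=4 gives C_1=-4, C_2=-10.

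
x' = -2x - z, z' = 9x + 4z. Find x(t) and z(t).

x(t) = K_1e^(t) + K_2te^(t) - K_2e^(t), z(t) = -3K_1e^(t) - 3K_2te^(t) + 2K_2e^(t)

Coefficient matrix A = [[-2, -1], [9, 4]].
Characteristic polynomial det(A - λI) = λ^2 - 2λ + 1 = 0.
Single eigenvalue λ = 1 with algebraic multiplicity 2.
Eigenvector v = (1,-3); generalized eigenvector w with (A-λI)w=v is (-1,2).
General solution: e^(t)[K_1·v + K_2·(t·v + w)].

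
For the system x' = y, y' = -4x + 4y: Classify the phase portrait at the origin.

unstable improper node

A = [[0,1],[-4,4]]; det(A-λI) = λ^2 - 4λ + 4.
repeated λ = 2 with a single eigenvector.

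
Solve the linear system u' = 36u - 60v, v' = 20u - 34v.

u(t) = -3K_1e^(-4t) + 2K_2e^(6t), v(t) = -2K_1e^(-4t) + K_2e^(6t)

Coefficient matrix A = [[36, -60], [20, -34]].
Characteristic polynomial det(A - λI) = λ^2 - 2λ - 24 = 0.
Eigenvalues λ = -4, 6.
For λ=-4: (A-λI) row 1 is [40, -60], so an eigenvector is (-3, -2).
For λ=6: (A-λI) row 1 is [30, -60], so an eigenvector is (2, 1).
General solution: K_1e^(-4t)(-3,-2) + K_2e^(6t)(2,1).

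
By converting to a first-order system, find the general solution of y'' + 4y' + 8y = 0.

Let x_1 = y, x_2 = y'. Then x_1' = x_2 and x_2' = -8x_1 - 4x_2.
A = [[0,1],[-8,-4]]; det(A-λI) = λ^2 + 4λ + 8.
Eigenvalues λ = -2 ± 2i.

y(t) = c_1e^(-2t)cos(2t) + c_2e^(-2t)sin(2t)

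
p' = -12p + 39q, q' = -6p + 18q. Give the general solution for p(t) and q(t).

p(t) = 2C_1e^(3t)sin(3t) - 3C_1e^(3t)cos(3t) - 3C_2e^(3t)sin(3t) - 2C_2e^(3t)cos(3t), q(t) = C_1e^(3t)sin(3t) - C_1e^(3t)cos(3t) - C_2e^(3t)sin(3t) - C_2e^(3t)cos(3t)

Coefficient matrix A = [[-12, 39], [-6, 18]].
Characteristic polynomial det(A - λI) = λ^2 - 6λ + 18 = 0.
Eigenvalues λ = 3 ± 3i (complex conjugate pair).
For λ=3+3i: an eigenvector is (-3,-1) - i(2,1) = (-3 - 2i, -1 - i).
A real fundamental pair from Re and Im of e^((3+3i)t)v: X_1 = e^(3t)(cos(3t)·(-3,-1) + sin(3t)·(2,1)), X_2 = e^(3t)(sin(3t)·(-3,-1) - cos(3t)·(2,1)).
General solution: C_1X_1 + C_2X_2.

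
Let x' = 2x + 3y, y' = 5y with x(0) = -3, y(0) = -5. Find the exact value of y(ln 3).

-1215

A = [[2,3],[0,5]]; eigenvalues λ = 2, 5.
Eigenvectors: (1,0) for λ=2, (-1,-1) for λ=5.
From the initial condition, c_1 = 2, c_2 = 5.
y(ln 3) = (2)(3^2)(0) + (5)(3^5)(-1) = -1215.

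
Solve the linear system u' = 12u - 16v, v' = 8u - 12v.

u(t) = -2K_1e^(4t) - K_2e^(-4t), v(t) = -K_1e^(4t) - K_2e^(-4t)

Coefficient matrix A = [[12, -16], [8, -12]].
Characteristic polynomial det(A - λI) = λ^2 - 16 = 0.
Eigenvalues λ = 4, -4.
For λ=4: (A-λI) row 1 is [8, -16], so an eigenvector is (-2, -1).
For λ=-4: (A-λI) row 1 is [16, -16], so an eigenvector is (-1, -1).
General solution: K_1e^(4t)(-2,-1) + K_2e^(-4t)(-1,-1).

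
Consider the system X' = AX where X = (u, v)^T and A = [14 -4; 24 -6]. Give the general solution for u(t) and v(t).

Coefficient matrix A = [[14, -4], [24, -6]].
Characteristic polynomial det(A - λI) = λ^2 - 8λ + 12 = 0.
Eigenvalues λ = 6, 2.
For λ=6: (A-λI) row 1 is [8, -4], so an eigenvector is (1, 2).
For λ=2: (A-λI) row 1 is [12, -4], so an eigenvector is (1, 3).
General solution: C_1e^(6t)(1,2) + C_2e^(2t)(1,3).

u(t) = C_1e^(6t) + C_2e^(2t), v(t) = 2C_1e^(6t) + 3C_2e^(2t)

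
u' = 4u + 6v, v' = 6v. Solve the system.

Coefficient matrix A = [[4, 6], [0, 6]].
Characteristic polynomial det(A - λI) = λ^2 - 10λ + 24 = 0.
Eigenvalues λ = 4, 6.
For λ=4: (A-λI) row 1 is [0, 6], so an eigenvector is (1, 0).
For λ=6: (A-λI) row 1 is [-2, 6], so an eigenvector is (-3, -1).
General solution: c_1e^(4t)(1,0) + c_2e^(6t)(-3,-1).

u(t) = c_1e^(4t) - 3c_2e^(6t), v(t) = -c_2e^(6t)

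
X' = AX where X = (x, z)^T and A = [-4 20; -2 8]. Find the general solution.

Coefficient matrix A = [[-4, 20], [-2, 8]].
Characteristic polynomial det(A - λI) = λ^2 - 4λ + 8 = 0.
Eigenvalues λ = 2 ± 2i (complex conjugate pair).
For λ=2+2i: an eigenvector is (-3,-1) - i(-1,0) = (-3 + i, -1).
A real fundamental pair from Re and Im of e^((2+2i)t)v: X_1 = e^(2t)(cos(2t)·(-3,-1) + sin(2t)·(-1,0)), X_2 = e^(2t)(sin(2t)·(-3,-1) - cos(2t)·(-1,0)).
General solution: K_1X_1 + K_2X_2.

x(t) = -K_1e^(2t)sin(2t) - 3K_1e^(2t)cos(2t) - 3K_2e^(2t)sin(2t) + K_2e^(2t)cos(2t), z(t) = -K_1e^(2t)cos(2t) - K_2e^(2t)sin(2t)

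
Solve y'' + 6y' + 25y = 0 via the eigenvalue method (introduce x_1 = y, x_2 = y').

Let x_1 = y, x_2 = y'. Then x_1' = x_2 and x_2' = -25x_1 - 6x_2.
A = [[0,1],[-25,-6]]; det(A-λI) = λ^2 + 6λ + 25.
Eigenvalues λ = -3 ± 4i.

y(t) = c_1e^(-3t)cos(4t) + c_2e^(-3t)sin(4t)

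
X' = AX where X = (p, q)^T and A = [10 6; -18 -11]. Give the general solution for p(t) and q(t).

p(t) = -K_1e^(-2t) - 2K_2e^(t), q(t) = 2K_1e^(-2t) + 3K_2e^(t)

Coefficient matrix A = [[10, 6], [-18, -11]].
Characteristic polynomial det(A - λI) = λ^2 + λ - 2 = 0.
Eigenvalues λ = -2, 1.
For λ=-2: (A-λI) row 1 is [12, 6], so an eigenvector is (-1, 2).
For λ=1: (A-λI) row 1 is [9, 6], so an eigenvector is (-2, 3).
General solution: K_1e^(-2t)(-1,2) + K_2e^(t)(-2,3).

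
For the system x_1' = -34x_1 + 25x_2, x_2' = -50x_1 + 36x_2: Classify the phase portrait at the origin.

unstable spiral

A = [[-34,25],[-50,36]]; det(A-λI) = λ^2 - 2λ + 26.
λ = 1 ± 5i: positive real part.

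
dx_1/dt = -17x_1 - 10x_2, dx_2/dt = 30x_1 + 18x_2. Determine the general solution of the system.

x_1(t) = 2C_1e^(-2t) + C_2e^(3t), x_2(t) = -3C_1e^(-2t) - 2C_2e^(3t)

Coefficient matrix A = [[-17, -10], [30, 18]].
Characteristic polynomial det(A - λI) = λ^2 - λ - 6 = 0.
Eigenvalues λ = -2, 3.
For λ=-2: (A-λI) row 1 is [-15, -10], so an eigenvector is (2, -3).
For λ=3: (A-λI) row 1 is [-20, -10], so an eigenvector is (1, -2).
General solution: C_1e^(-2t)(2,-3) + C_2e^(3t)(1,-2).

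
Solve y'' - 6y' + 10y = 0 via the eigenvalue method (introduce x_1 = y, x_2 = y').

Let x_1 = y, x_2 = y'. Then x_1' = x_2 and x_2' = -10x_1 + 6x_2.
A = [[0,1],[-10,6]]; det(A-λI) = λ^2 - 6λ + 10.
Eigenvalues λ = 3 ± i.

y(t) = C_1e^(3t)cos(t) + C_2e^(3t)sin(t)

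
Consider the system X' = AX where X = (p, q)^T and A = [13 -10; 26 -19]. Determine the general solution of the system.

Coefficient matrix A = [[13, -10], [26, -19]].
Characteristic polynomial det(A - λI) = λ^2 + 6λ + 13 = 0.
Eigenvalues λ = -3 ± 2i (complex conjugate pair).
For λ=-3+2i: an eigenvector is (-2,-3) - i(-1,-2) = (-2 + i, -3 + 2i).
A real fundamental pair from Re and Im of e^((-3+2i)t)v: X_1 = e^(-3t)(cos(2t)·(-2,-3) + sin(2t)·(-1,-2)), X_2 = e^(-3t)(sin(2t)·(-2,-3) - cos(2t)·(-1,-2)).
General solution: c_1X_1 + c_2X_2.

p(t) = -c_1e^(-3t)sin(2t) - 2c_1e^(-3t)cos(2t) - 2c_2e^(-3t)sin(2t) + c_2e^(-3t)cos(2t), q(t) = -2c_1e^(-3t)sin(2t) - 3c_1e^(-3t)cos(2t) - 3c_2e^(-3t)sin(2t) + 2c_2e^(-3t)cos(2t)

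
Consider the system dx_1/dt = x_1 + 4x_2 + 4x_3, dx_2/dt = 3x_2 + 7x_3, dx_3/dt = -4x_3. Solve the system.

x_1(t) = 2c_2e^(3t) + c_3e^(t), x_2(t) = -c_1e^(-4t) + c_2e^(3t), x_3(t) = c_1e^(-4t)

Coefficient matrix A = [[1, 4, 4], [0, 3, 7], [0, 0, -4]].
det(A - λI) = 0 gives eigenvalues λ = -4, 3, 1.
For λ=-4: eigenvector (0,-1,1).
For λ=3: eigenvector (2,1,0).
For λ=1: eigenvector (1,0,0).
General solution: c_1e^(-4t)(0,-1,1) + c_2e^(3t)(2,1,0) + c_3e^(t)(1,0,0).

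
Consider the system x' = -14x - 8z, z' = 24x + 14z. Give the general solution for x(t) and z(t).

x(t) = 2K_1e^(-2t) - K_2e^(2t), z(t) = -3K_1e^(-2t) + 2K_2e^(2t)

Coefficient matrix A = [[-14, -8], [24, 14]].
Characteristic polynomial det(A - λI) = λ^2 - 4 = 0.
Eigenvalues λ = -2, 2.
For λ=-2: (A-λI) row 1 is [-12, -8], so an eigenvector is (2, -3).
For λ=2: (A-λI) row 1 is [-16, -8], so an eigenvector is (-1, 2).
General solution: K_1e^(-2t)(2,-3) + K_2e^(2t)(-1,2).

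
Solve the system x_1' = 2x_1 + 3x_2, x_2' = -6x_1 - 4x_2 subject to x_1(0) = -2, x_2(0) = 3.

x_1(t) = e^(-t)sin(3t) - 2e^(-t)cos(3t), x_2(t) = e^(-t)sin(3t) + 3e^(-t)cos(3t)

Coefficient matrix A = [[2, 3], [-6, -4]].
Characteristic polynomial det(A - λI) = λ^2 + 2λ + 10 = 0.
Eigenvalues λ = -1 ± 3i (complex conjugate pair).
For λ=-1+3i: an eigenvector is (1,-1) - i(0,-1) = (1, -1 + i).
A real fundamental pair from Re and Im of e^((-1+3i)t)v: X_1 = e^(-t)(cos(3t)·(1,-1) + sin(3t)·(0,-1)), X_2 = e^(-t)(sin(3t)·(1,-1) - cos(3t)·(0,-1)).
General solution: K_1X_1 + K_2X_2.
Applying x_1(0)=-2, x_2(0)=3 gives K_1=-2, K_2=1.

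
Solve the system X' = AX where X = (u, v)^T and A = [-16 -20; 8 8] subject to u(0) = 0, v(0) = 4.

Coefficient matrix A = [[-16, -20], [8, 8]].
Characteristic polynomial det(A - λI) = λ^2 + 8λ + 32 = 0.
Eigenvalues λ = -4 ± 4i (complex conjugate pair).
For λ=-4+4i: an eigenvector is (1,-1) - i(2,-1) = (1 - 2i, -1 + i).
A real fundamental pair from Re and Im of e^((-4+4i)t)v: X_1 = e^(-4t)(cos(4t)·(1,-1) + sin(4t)·(2,-1)), X_2 = e^(-4t)(sin(4t)·(1,-1) - cos(4t)·(2,-1)).
General solution: c_1X_1 + c_2X_2.
Applying u(0)=0, v(0)=4 gives c_1=-8, c_2=-4.

u(t) = -20e^(-4t)sin(4t), v(t) = 12e^(-4t)sin(4t) + 4e^(-4t)cos(4t)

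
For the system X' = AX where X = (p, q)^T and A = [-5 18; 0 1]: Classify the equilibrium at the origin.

A = [[-5,18],[0,1]]; det(A-λI) = λ^2 + 4λ - 5.
λ = -5, 1: opposite signs.

saddle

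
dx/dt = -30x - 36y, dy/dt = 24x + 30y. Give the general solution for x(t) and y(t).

x(t) = 3C_1e^(-6t) - C_2e^(6t), y(t) = -2C_1e^(-6t) + C_2e^(6t)

Coefficient matrix A = [[-30, -36], [24, 30]].
Characteristic polynomial det(A - λI) = λ^2 - 36 = 0.
Eigenvalues λ = -6, 6.
For λ=-6: (A-λI) row 1 is [-24, -36], so an eigenvector is (3, -2).
For λ=6: (A-λI) row 1 is [-36, -36], so an eigenvector is (-1, 1).
General solution: C_1e^(-6t)(3,-2) + C_2e^(6t)(-1,1).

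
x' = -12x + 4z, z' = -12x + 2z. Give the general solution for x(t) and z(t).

Coefficient matrix A = [[-12, 4], [-12, 2]].
Characteristic polynomial det(A - λI) = λ^2 + 10λ + 24 = 0.
Eigenvalues λ = -4, -6.
For λ=-4: (A-λI) row 1 is [-8, 4], so an eigenvector is (1, 2).
For λ=-6: (A-λI) row 1 is [-6, 4], so an eigenvector is (-2, -3).
General solution: K_1e^(-4t)(1,2) + K_2e^(-6t)(-2,-3).

x(t) = K_1e^(-4t) - 2K_2e^(-6t), z(t) = 2K_1e^(-4t) - 3K_2e^(-6t)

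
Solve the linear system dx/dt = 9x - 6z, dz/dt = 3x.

Coefficient matrix A = [[9, -6], [3, 0]].
Characteristic polynomial det(A - λI) = λ^2 - 9λ + 18 = 0.
Eigenvalues λ = 6, 3.
For λ=6: (A-λI) row 1 is [3, -6], so an eigenvector is (-2, -1).
For λ=3: (A-λI) row 1 is [6, -6], so an eigenvector is (1, 1).
General solution: C_1e^(6t)(-2,-1) + C_2e^(3t)(1,1).

x(t) = -2C_1e^(6t) + C_2e^(3t), z(t) = -C_1e^(6t) + C_2e^(3t)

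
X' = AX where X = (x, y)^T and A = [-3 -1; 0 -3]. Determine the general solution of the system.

x(t) = c_1e^(-3t) + c_2te^(-3t) - 2c_2e^(-3t), y(t) = -c_2e^(-3t)

Coefficient matrix A = [[-3, -1], [0, -3]].
Characteristic polynomial det(A - λI) = λ^2 + 6λ + 9 = 0.
Single eigenvalue λ = -3 with algebraic multiplicity 2.
Eigenvector v = (1,0); generalized eigenvector w with (A-λI)w=v is (-2,-1).
General solution: e^(-3t)[c_1·v + c_2·(t·v + w)].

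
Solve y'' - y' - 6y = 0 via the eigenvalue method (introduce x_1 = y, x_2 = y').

y(t) = C_1e^(3t) + C_2e^(-2t)

Let x_1 = y, x_2 = y'. Then x_1' = x_2 and x_2' = 6x_1 + x_2.
A = [[0,1],[6,1]]; det(A-λI) = λ^2 - λ - 6.
Eigenvalues λ = 3, -2 with eigenvectors (1,3), (1,-2).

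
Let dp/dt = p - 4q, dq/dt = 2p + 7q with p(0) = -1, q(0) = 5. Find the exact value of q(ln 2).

A = [[1,-4],[2,7]]; eigenvalues λ = 5, 3.
Eigenvectors: (-1,1) for λ=5, (2,-1) for λ=3.
From the initial condition, c_1 = 9, c_2 = 4.
q(ln 2) = (9)(2^5)(1) + (4)(2^3)(-1) = 256.

256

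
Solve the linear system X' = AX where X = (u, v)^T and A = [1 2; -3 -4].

u(t) = c_1e^(-t) + 2c_2e^(-2t), v(t) = -c_1e^(-t) - 3c_2e^(-2t)

Coefficient matrix A = [[1, 2], [-3, -4]].
Characteristic polynomial det(A - λI) = λ^2 + 3λ + 2 = 0.
Eigenvalues λ = -1, -2.
For λ=-1: (A-λI) row 1 is [2, 2], so an eigenvector is (1, -1).
For λ=-2: (A-λI) row 1 is [3, 2], so an eigenvector is (2, -3).
General solution: c_1e^(-t)(1,-1) + c_2e^(-2t)(2,-3).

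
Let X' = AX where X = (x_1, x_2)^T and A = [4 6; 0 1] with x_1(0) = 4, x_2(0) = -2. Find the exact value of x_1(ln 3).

12

A = [[4,6],[0,1]]; eigenvalues λ = 1, 4.
Eigenvectors: (2,-1) for λ=1, (-1,0) for λ=4.
From the initial condition, c_1 = 2, c_2 = 0.
x_1(ln 3) = (2)(3^1)(2) + (0)(3^4)(-1) = 12.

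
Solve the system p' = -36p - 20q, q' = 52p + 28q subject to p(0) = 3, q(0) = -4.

Coefficient matrix A = [[-36, -20], [52, 28]].
Characteristic polynomial det(A - λI) = λ^2 + 8λ + 32 = 0.
Eigenvalues λ = -4 ± 4i (complex conjugate pair).
For λ=-4+4i: an eigenvector is (-1,2) - i(-2,3) = (-1 + 2i, 2 - 3i).
A real fundamental pair from Re and Im of e^((-4+4i)t)v: X_1 = e^(-4t)(cos(4t)·(-1,2) + sin(4t)·(-2,3)), X_2 = e^(-4t)(sin(4t)·(-1,2) - cos(4t)·(-2,3)).
General solution: K_1X_1 + K_2X_2.
Applying p(0)=3, q(0)=-4 gives K_1=1, K_2=2.

p(t) = -4e^(-4t)sin(4t) + 3e^(-4t)cos(4t), q(t) = 7e^(-4t)sin(4t) - 4e^(-4t)cos(4t)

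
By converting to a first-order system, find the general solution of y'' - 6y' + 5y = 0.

Let x_1 = y, x_2 = y'. Then x_1' = x_2 and x_2' = -5x_1 + 6x_2.
A = [[0,1],[-5,6]]; det(A-λI) = λ^2 - 6λ + 5.
Eigenvalues λ = 5, 1 with eigenvectors (1,5), (1,1).

y(t) = C_1e^(5t) + C_2e^(t)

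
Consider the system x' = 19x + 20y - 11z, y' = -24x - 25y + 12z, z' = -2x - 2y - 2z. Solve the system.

x(t) = -C_1e^(-t) + C_2e^(-3t) + 3C_3e^(-4t), y(t) = C_1e^(-t) - 4C_3e^(-4t), z(t) = 2C_2e^(-3t) - C_3e^(-4t)

Coefficient matrix A = [[19, 20, -11], [-24, -25, 12], [-2, -2, -2]].
det(A - λI) = 0 gives eigenvalues λ = -1, -3, -4.
For λ=-1: eigenvector (-1,1,0).
For λ=-3: eigenvector (1,0,2).
For λ=-4: eigenvector (3,-4,-1).
General solution: C_1e^(-t)(-1,1,0) + C_2e^(-3t)(1,0,2) + C_3e^(-4t)(3,-4,-1).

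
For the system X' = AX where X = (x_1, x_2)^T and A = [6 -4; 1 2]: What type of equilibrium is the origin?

unstable improper node

A = [[6,-4],[1,2]]; det(A-λI) = λ^2 - 8λ + 16.
repeated λ = 4 with a single eigenvector.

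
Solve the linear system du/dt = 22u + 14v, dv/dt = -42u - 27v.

u(t) = -2C_1e^(t) - C_2e^(-6t), v(t) = 3C_1e^(t) + 2C_2e^(-6t)

Coefficient matrix A = [[22, 14], [-42, -27]].
Characteristic polynomial det(A - λI) = λ^2 + 5λ - 6 = 0.
Eigenvalues λ = 1, -6.
For λ=1: (A-λI) row 1 is [21, 14], so an eigenvector is (-2, 3).
For λ=-6: (A-λI) row 1 is [28, 14], so an eigenvector is (-1, 2).
General solution: C_1e^(t)(-2,3) + C_2e^(-6t)(-1,2).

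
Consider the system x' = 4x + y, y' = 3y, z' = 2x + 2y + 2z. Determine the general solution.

x(t) = C_1e^(4t) - C_2e^(3t), y(t) = C_2e^(3t), z(t) = C_1e^(4t) + C_3e^(2t)

Coefficient matrix A = [[4, 1, 0], [0, 3, 0], [2, 2, 2]].
det(A - λI) = 0 gives eigenvalues λ = 4, 3, 2.
For λ=4: eigenvector (1,0,1).
For λ=3: eigenvector (-1,1,0).
For λ=2: eigenvector (0,0,1).
General solution: C_1e^(4t)(1,0,1) + C_2e^(3t)(-1,1,0) + C_3e^(2t)(0,0,1).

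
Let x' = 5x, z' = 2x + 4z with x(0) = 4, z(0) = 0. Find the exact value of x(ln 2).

A = [[5,0],[2,4]]; eigenvalues λ = 5, 4.
Eigenvectors: (1,2) for λ=5, (0,-1) for λ=4.
From the initial condition, c_1 = 4, c_2 = 8.
x(ln 2) = (4)(2^5)(1) + (8)(2^4)(0) = 128.

128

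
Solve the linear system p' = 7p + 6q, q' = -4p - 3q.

Coefficient matrix A = [[7, 6], [-4, -3]].
Characteristic polynomial det(A - λI) = λ^2 - 4λ + 3 = 0.
Eigenvalues λ = 1, 3.
For λ=1: (A-λI) row 1 is [6, 6], so an eigenvector is (-1, 1).
For λ=3: (A-λI) row 1 is [4, 6], so an eigenvector is (-3, 2).
General solution: K_1e^(t)(-1,1) + K_2e^(3t)(-3,2).

p(t) = -K_1e^(t) - 3K_2e^(3t), q(t) = K_1e^(t) + 2K_2e^(3t)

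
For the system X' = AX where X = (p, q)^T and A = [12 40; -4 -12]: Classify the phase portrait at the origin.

center

A = [[12,40],[-4,-12]]; det(A-λI) = λ^2 + 16.
λ = 0 ± 4i: zero real part.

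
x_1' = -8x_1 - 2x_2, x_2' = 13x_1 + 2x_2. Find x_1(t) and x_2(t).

Coefficient matrix A = [[-8, -2], [13, 2]].
Characteristic polynomial det(A - λI) = λ^2 + 6λ + 10 = 0.
Eigenvalues λ = -3 ± i (complex conjugate pair).
For λ=-3+i: an eigenvector is (1,-2) - i(-1,3) = (1 + i, -2 - 3i).
A real fundamental pair from Re and Im of e^((-3+i)t)v: X_1 = e^(-3t)(cos(t)·(1,-2) + sin(t)·(-1,3)), X_2 = e^(-3t)(sin(t)·(1,-2) - cos(t)·(-1,3)).
General solution: K_1X_1 + K_2X_2.

x_1(t) = -K_1e^(-3t)sin(t) + K_1e^(-3t)cos(t) + K_2e^(-3t)sin(t) + K_2e^(-3t)cos(t), x_2(t) = 3K_1e^(-3t)sin(t) - 2K_1e^(-3t)cos(t) - 2K_2e^(-3t)sin(t) - 3K_2e^(-3t)cos(t)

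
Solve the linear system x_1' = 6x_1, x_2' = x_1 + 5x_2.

Coefficient matrix A = [[6, 0], [1, 5]].
Characteristic polynomial det(A - λI) = λ^2 - 11λ + 30 = 0.
Eigenvalues λ = 5, 6.
For λ=5: (A-λI) row 1 is [1, 0], so an eigenvector is (0, 1).
For λ=6: (A-λI) row 2 is [1, -1], so an eigenvector is (-1, -1).
General solution: C_1e^(5t)(0,1) + C_2e^(6t)(-1,-1).

x_1(t) = -C_2e^(6t), x_2(t) = C_1e^(5t) - C_2e^(6t)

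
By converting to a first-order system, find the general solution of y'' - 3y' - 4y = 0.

y(t) = K_1e^(-t) + K_2e^(4t)

Let x_1 = y, x_2 = y'. Then x_1' = x_2 and x_2' = 4x_1 + 3x_2.
A = [[0,1],[4,3]]; det(A-λI) = λ^2 - 3λ - 4.
Eigenvalues λ = -1, 4 with eigenvectors (1,-1), (1,4).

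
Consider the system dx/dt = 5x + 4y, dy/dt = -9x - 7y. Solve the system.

x(t) = 2K_1e^(-t) + 2K_2te^(-t) + K_2e^(-t), y(t) = -3K_1e^(-t) - 3K_2te^(-t) - K_2e^(-t)

Coefficient matrix A = [[5, 4], [-9, -7]].
Characteristic polynomial det(A - λI) = λ^2 + 2λ + 1 = 0.
Single eigenvalue λ = -1 with algebraic multiplicity 2.
Eigenvector v = (2,-3); generalized eigenvector w with (A-λI)w=v is (1,-1).
General solution: e^(-t)[K_1·v + K_2·(t·v + w)].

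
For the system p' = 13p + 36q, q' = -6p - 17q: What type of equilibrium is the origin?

A = [[13,36],[-6,-17]]; det(A-λI) = λ^2 + 4λ - 5.
λ = 1, -5: opposite signs.

saddle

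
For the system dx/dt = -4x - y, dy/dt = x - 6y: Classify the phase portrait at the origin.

stable improper node

A = [[-4,-1],[1,-6]]; det(A-λI) = λ^2 + 10λ + 25.
repeated λ = -5 with a single eigenvector.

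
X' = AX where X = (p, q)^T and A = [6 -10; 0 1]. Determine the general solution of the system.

Coefficient matrix A = [[6, -10], [0, 1]].
Characteristic polynomial det(A - λI) = λ^2 - 7λ + 6 = 0.
Eigenvalues λ = 6, 1.
For λ=6: (A-λI) row 1 is [0, -10], so an eigenvector is (-1, 0).
For λ=1: (A-λI) row 1 is [5, -10], so an eigenvector is (2, 1).
General solution: K_1e^(6t)(-1,0) + K_2e^(t)(2,1).

p(t) = -K_1e^(6t) + 2K_2e^(t), q(t) = K_2e^(t)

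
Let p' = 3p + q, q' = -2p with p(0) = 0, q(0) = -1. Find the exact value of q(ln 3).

3

A = [[3,1],[-2,0]]; eigenvalues λ = 1, 2.
Eigenvectors: (1,-2) for λ=1, (-1,1) for λ=2.
From the initial condition, c_1 = 1, c_2 = 1.
q(ln 3) = (1)(3^1)(-2) + (1)(3^2)(1) = 3.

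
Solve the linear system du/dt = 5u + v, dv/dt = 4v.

u(t) = C_1e^(4t) + C_2e^(5t), v(t) = -C_1e^(4t)

Coefficient matrix A = [[5, 1], [0, 4]].
Characteristic polynomial det(A - λI) = λ^2 - 9λ + 20 = 0.
Eigenvalues λ = 4, 5.
For λ=4: (A-λI) row 1 is [1, 1], so an eigenvector is (1, -1).
For λ=5: (A-λI) row 1 is [0, 1], so an eigenvector is (1, 0).
General solution: C_1e^(4t)(1,-1) + C_2e^(5t)(1,0).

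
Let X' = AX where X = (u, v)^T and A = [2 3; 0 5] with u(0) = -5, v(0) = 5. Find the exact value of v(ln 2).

A = [[2,3],[0,5]]; eigenvalues λ = 2, 5.
Eigenvectors: (-1,0) for λ=2, (1,1) for λ=5.
From the initial condition, c_1 = 10, c_2 = 5.
v(ln 2) = (10)(2^2)(0) + (5)(2^5)(1) = 160.

160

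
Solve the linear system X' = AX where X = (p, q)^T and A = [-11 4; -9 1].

p(t) = 2K_1e^(-5t) + 2K_2te^(-5t) - K_2e^(-5t), q(t) = 3K_1e^(-5t) + 3K_2te^(-5t) - K_2e^(-5t)

Coefficient matrix A = [[-11, 4], [-9, 1]].
Characteristic polynomial det(A - λI) = λ^2 + 10λ + 25 = 0.
Single eigenvalue λ = -5 with algebraic multiplicity 2.
Eigenvector v = (2,3); generalized eigenvector w with (A-λI)w=v is (-1,-1).
General solution: e^(-5t)[K_1·v + K_2·(t·v + w)].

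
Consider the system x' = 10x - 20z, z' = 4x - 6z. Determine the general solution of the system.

Coefficient matrix A = [[10, -20], [4, -6]].
Characteristic polynomial det(A - λI) = λ^2 - 4λ + 20 = 0.
Eigenvalues λ = 2 ± 4i (complex conjugate pair).
For λ=2+4i: an eigenvector is (-1,0) - i(-2,-1) = (-1 + 2i, 0 + i).
A real fundamental pair from Re and Im of e^((2+4i)t)v: X_1 = e^(2t)(cos(4t)·(-1,0) + sin(4t)·(-2,-1)), X_2 = e^(2t)(sin(4t)·(-1,0) - cos(4t)·(-2,-1)).
General solution: c_1X_1 + c_2X_2.

x(t) = -2c_1e^(2t)sin(4t) - c_1e^(2t)cos(4t) - c_2e^(2t)sin(4t) + 2c_2e^(2t)cos(4t), z(t) = -c_1e^(2t)sin(4t) + c_2e^(2t)cos(4t)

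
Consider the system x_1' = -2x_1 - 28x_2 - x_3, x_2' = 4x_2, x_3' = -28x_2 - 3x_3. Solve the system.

x_1(t) = -4C_1e^(4t) + C_2e^(-2t) + C_3e^(-3t), x_2(t) = C_1e^(4t), x_3(t) = -4C_1e^(4t) + C_3e^(-3t)

Coefficient matrix A = [[-2, -28, -1], [0, 4, 0], [0, -28, -3]].
det(A - λI) = 0 gives eigenvalues λ = 4, -2, -3.
For λ=4: eigenvector (-4,1,-4).
For λ=-2: eigenvector (1,0,0).
For λ=-3: eigenvector (1,0,1).
General solution: C_1e^(4t)(-4,1,-4) + C_2e^(-2t)(1,0,0) + C_3e^(-3t)(1,0,1).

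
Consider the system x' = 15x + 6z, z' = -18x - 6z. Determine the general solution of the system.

x(t) = 2K_1e^(6t) - K_2e^(3t), z(t) = -3K_1e^(6t) + 2K_2e^(3t)

Coefficient matrix A = [[15, 6], [-18, -6]].
Characteristic polynomial det(A - λI) = λ^2 - 9λ + 18 = 0.
Eigenvalues λ = 6, 3.
For λ=6: (A-λI) row 1 is [9, 6], so an eigenvector is (2, -3).
For λ=3: (A-λI) row 1 is [12, 6], so an eigenvector is (-1, 2).
General solution: K_1e^(6t)(2,-3) + K_2e^(3t)(-1,2).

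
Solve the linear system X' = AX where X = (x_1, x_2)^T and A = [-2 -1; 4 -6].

x_1(t) = C_1e^(-4t) + C_2te^(-4t) + C_2e^(-4t), x_2(t) = 2C_1e^(-4t) + 2C_2te^(-4t) + C_2e^(-4t)

Coefficient matrix A = [[-2, -1], [4, -6]].
Characteristic polynomial det(A - λI) = λ^2 + 8λ + 16 = 0.
Single eigenvalue λ = -4 with algebraic multiplicity 2.
Eigenvector v = (1,2); generalized eigenvector w with (A-λI)w=v is (1,1).
General solution: e^(-4t)[C_1·v + C_2·(t·v + w)].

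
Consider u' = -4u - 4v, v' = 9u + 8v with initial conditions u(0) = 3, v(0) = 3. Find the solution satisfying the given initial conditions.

Coefficient matrix A = [[-4, -4], [9, 8]].
Characteristic polynomial det(A - λI) = λ^2 - 4λ + 4 = 0.
Single eigenvalue λ = 2 with algebraic multiplicity 2.
Eigenvector v = (2,-3); generalized eigenvector w with (A-λI)w=v is (1,-2).
General solution: e^(2t)[c_1·v + c_2·(t·v + w)].
Applying u(0)=3, v(0)=3 gives c_1=9, c_2=-15.

u(t) = -30te^(2t) + 3e^(2t), v(t) = 45te^(2t) + 3e^(2t)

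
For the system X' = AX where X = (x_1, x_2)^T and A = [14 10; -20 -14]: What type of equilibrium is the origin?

center

A = [[14,10],[-20,-14]]; det(A-λI) = λ^2 + 4.
λ = 0 ± 2i: zero real part.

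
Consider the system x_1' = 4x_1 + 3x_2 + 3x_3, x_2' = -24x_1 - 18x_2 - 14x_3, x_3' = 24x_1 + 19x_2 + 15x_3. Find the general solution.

x_1(t) = c_1e^(4t) - c_3e^(t), x_2(t) = -3c_1e^(4t) + c_2e^(-4t) + 2c_3e^(t), x_3(t) = 3c_1e^(4t) - c_2e^(-4t) - c_3e^(t)

Coefficient matrix A = [[4, 3, 3], [-24, -18, -14], [24, 19, 15]].
det(A - λI) = 0 gives eigenvalues λ = 4, -4, 1.
For λ=4: eigenvector (1,-3,3).
For λ=-4: eigenvector (0,1,-1).
For λ=1: eigenvector (-1,2,-1).
General solution: c_1e^(4t)(1,-3,3) + c_2e^(-4t)(0,1,-1) + c_3e^(t)(-1,2,-1).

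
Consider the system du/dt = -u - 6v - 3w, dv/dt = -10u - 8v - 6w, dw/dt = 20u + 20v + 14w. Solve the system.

u(t) = -c_1e^(2t) + c_3e^(-t), v(t) = -2c_1e^(2t) + c_2e^(4t) + 2c_3e^(-t), w(t) = 5c_1e^(2t) - 2c_2e^(4t) - 4c_3e^(-t)

Coefficient matrix A = [[-1, -6, -3], [-10, -8, -6], [20, 20, 14]].
det(A - λI) = 0 gives eigenvalues λ = 2, 4, -1.
For λ=2: eigenvector (-1,-2,5).
For λ=4: eigenvector (0,1,-2).
For λ=-1: eigenvector (1,2,-4).
General solution: c_1e^(2t)(-1,-2,5) + c_2e^(4t)(0,1,-2) + c_3e^(-t)(1,2,-4).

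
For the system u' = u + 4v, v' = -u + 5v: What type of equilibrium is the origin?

A = [[1,4],[-1,5]]; det(A-λI) = λ^2 - 6λ + 9.
repeated λ = 3 with a single eigenvector.

unstable improper node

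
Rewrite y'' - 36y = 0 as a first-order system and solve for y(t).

y(t) = c_1e^(6t) + c_2e^(-6t)

Let x_1 = y, x_2 = y'. Then x_1' = x_2 and x_2' = 36x_1.
A = [[0,1],[36,0]]; det(A-λI) = λ^2 - 36.
Eigenvalues λ = 6, -6 with eigenvectors (1,6), (1,-6).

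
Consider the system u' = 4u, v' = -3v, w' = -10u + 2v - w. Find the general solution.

u(t) = K_1e^(4t), v(t) = K_2e^(-3t), w(t) = -2K_1e^(4t) - K_2e^(-3t) + K_3e^(-t)

Coefficient matrix A = [[4, 0, 0], [0, -3, 0], [-10, 2, -1]].
det(A - λI) = 0 gives eigenvalues λ = 4, -3, -1.
For λ=4: eigenvector (1,0,-2).
For λ=-3: eigenvector (0,1,-1).
For λ=-1: eigenvector (0,0,1).
General solution: K_1e^(4t)(1,0,-2) + K_2e^(-3t)(0,1,-1) + K_3e^(-t)(0,0,1).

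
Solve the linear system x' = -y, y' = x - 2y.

x(t) = K_1e^(-t) + K_2te^(-t) - 2K_2e^(-t), y(t) = K_1e^(-t) + K_2te^(-t) - 3K_2e^(-t)

Coefficient matrix A = [[0, -1], [1, -2]].
Characteristic polynomial det(A - λI) = λ^2 + 2λ + 1 = 0.
Single eigenvalue λ = -1 with algebraic multiplicity 2.
Eigenvector v = (1,1); generalized eigenvector w with (A-λI)w=v is (-2,-3).
General solution: e^(-t)[K_1·v + K_2·(t·v + w)].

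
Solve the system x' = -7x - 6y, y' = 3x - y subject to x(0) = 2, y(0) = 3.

Coefficient matrix A = [[-7, -6], [3, -1]].
Characteristic polynomial det(A - λI) = λ^2 + 8λ + 25 = 0.
Eigenvalues λ = -4 ± 3i (complex conjugate pair).
For λ=-4+3i: an eigenvector is (1,-1) - i(1,0) = (1 - i, -1).
A real fundamental pair from Re and Im of e^((-4+3i)t)v: X_1 = e^(-4t)(cos(3t)·(1,-1) + sin(3t)·(1,0)), X_2 = e^(-4t)(sin(3t)·(1,-1) - cos(3t)·(1,0)).
General solution: c_1X_1 + c_2X_2.
Applying x(0)=2, y(0)=3 gives c_1=-3, c_2=-5.

x(t) = -8e^(-4t)sin(3t) + 2e^(-4t)cos(3t), y(t) = 5e^(-4t)sin(3t) + 3e^(-4t)cos(3t)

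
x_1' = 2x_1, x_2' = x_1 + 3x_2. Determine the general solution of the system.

Coefficient matrix A = [[2, 0], [1, 3]].
Characteristic polynomial det(A - λI) = λ^2 - 5λ + 6 = 0.
Eigenvalues λ = 3, 2.
For λ=3: (A-λI) row 1 is [-1, 0], so an eigenvector is (0, -1).
For λ=2: (A-λI) row 2 is [1, 1], so an eigenvector is (-1, 1).
General solution: c_1e^(3t)(0,-1) + c_2e^(2t)(-1,1).

x_1(t) = -c_2e^(2t), x_2(t) = -c_1e^(3t) + c_2e^(2t)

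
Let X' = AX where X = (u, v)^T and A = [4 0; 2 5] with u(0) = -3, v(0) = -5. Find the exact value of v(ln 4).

A = [[4,0],[2,5]]; eigenvalues λ = 4, 5.
Eigenvectors: (-1,2) for λ=4, (0,1) for λ=5.
From the initial condition, c_1 = 3, c_2 = -11.
v(ln 4) = (3)(4^4)(2) + (-11)(4^5)(1) = -9728.

-9728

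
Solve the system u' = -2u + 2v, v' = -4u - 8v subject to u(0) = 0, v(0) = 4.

Coefficient matrix A = [[-2, 2], [-4, -8]].
Characteristic polynomial det(A - λI) = λ^2 + 10λ + 24 = 0.
Eigenvalues λ = -6, -4.
For λ=-6: (A-λI) row 1 is [4, 2], so an eigenvector is (-1, 2).
For λ=-4: (A-λI) row 1 is [2, 2], so an eigenvector is (-1, 1).
General solution: c_1e^(-6t)(-1,2) + c_2e^(-4t)(-1,1).
Applying u(0)=0, v(0)=4 gives c_1=4, c_2=-4.

u(t) = 4e^(-4t) - 4e^(-6t), v(t) = -4e^(-4t) + 8e^(-6t)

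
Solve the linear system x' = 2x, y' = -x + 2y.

x(t) = K_2e^(2t), y(t) = -K_1e^(2t) - K_2te^(2t) + K_2e^(2t)

Coefficient matrix A = [[2, 0], [-1, 2]].
Characteristic polynomial det(A - λI) = λ^2 - 4λ + 4 = 0.
Single eigenvalue λ = 2 with algebraic multiplicity 2.
Eigenvector v = (0,-1); generalized eigenvector w with (A-λI)w=v is (1,1).
General solution: e^(2t)[K_1·v + K_2·(t·v + w)].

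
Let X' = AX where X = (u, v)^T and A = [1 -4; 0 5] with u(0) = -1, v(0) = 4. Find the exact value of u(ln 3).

-963

A = [[1,-4],[0,5]]; eigenvalues λ = 1, 5.
Eigenvectors: (-1,0) for λ=1, (1,-1) for λ=5.
From the initial condition, c_1 = -3, c_2 = -4.
u(ln 3) = (-3)(3^1)(-1) + (-4)(3^5)(1) = -963.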